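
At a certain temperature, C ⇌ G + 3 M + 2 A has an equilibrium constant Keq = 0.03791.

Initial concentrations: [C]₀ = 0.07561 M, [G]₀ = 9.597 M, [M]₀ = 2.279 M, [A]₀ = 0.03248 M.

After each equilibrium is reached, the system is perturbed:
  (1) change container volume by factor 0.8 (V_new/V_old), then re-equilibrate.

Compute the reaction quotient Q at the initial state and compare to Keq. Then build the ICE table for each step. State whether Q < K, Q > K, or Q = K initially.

Q₀ = 1.585 vs Keq = 0.03791 ⇒ Q>K, reverse
Step 1:
                    C           G           M           A
  init        0.07561       9.597       2.279     0.03248
  Δ           0.01344    -0.01344    -0.04032    -0.02688
  eq          0.08905       9.584       2.239    0.005603
  solve Keq expr → x = -0.01344; check Q = 0.03791
Then change container volume by factor 0.8 (V_new/V_old).
Step 2:
                    C           G           M           A
  init         0.1113       11.98       2.798    0.007004
  Δ          0.001479   -0.001479   -0.004437   -0.002958
  eq           0.1128       11.98       2.794    0.004046
  solve Keq expr → x = -0.001479; check Q = 0.03791

Q₀ = 1.585; Q > K (proceeds reverse)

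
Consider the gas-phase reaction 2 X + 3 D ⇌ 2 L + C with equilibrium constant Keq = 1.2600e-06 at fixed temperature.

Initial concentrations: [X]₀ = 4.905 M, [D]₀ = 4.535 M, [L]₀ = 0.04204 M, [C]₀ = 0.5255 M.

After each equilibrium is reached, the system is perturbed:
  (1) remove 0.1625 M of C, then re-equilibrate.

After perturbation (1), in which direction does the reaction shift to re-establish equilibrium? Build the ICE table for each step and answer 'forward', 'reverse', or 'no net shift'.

Q₀ = 4.1389e-07 vs Keq = 1.2600e-06 ⇒ Q<K, forward
Step 1:
                  X         D         L         C
  I           4.905     4.535   0.04204    0.5255
  C        -0.02887   -0.0433   0.02887   0.01443
  E           4.876     4.492   0.07091    0.5399
  solve Keq expr → x = 0.01443; check Q = 1.2600e-06
Then remove 0.1625 M of C.
Step 2:
                  X         D         L         C
  I           4.876     4.492   0.07091    0.3774
  C        -0.01247  -0.01871   0.01247  0.006236
  E           4.864     4.473   0.08338    0.3837
  solve Keq expr → x = 0.006236; check Q = 1.2600e-06

Direction: forward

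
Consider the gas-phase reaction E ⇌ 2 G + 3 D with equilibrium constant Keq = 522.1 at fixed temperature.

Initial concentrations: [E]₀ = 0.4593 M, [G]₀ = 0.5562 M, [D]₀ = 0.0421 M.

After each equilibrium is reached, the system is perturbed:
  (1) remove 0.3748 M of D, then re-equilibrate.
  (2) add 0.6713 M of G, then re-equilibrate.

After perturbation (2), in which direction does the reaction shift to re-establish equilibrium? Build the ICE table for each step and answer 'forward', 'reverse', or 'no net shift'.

Q₀ = 5.0259e-05 vs Keq = 522.1 ⇒ Q<K, forward
Step 1:
                  E         G         D
  Initial    0.4593    0.5562    0.0421
  Change    -0.4485     0.897     1.345
  Equil     0.01081     1.453     1.388
  solve Keq expr → x = 0.4485; check Q = 522.1
Then remove 0.3748 M of D.
Step 2:
                  E         G         D
  Initial   0.01081     1.453     1.013
  Change  -0.006288   0.01258   0.01886
  Equil    0.004518     1.466     1.032
  solve Keq expr → x = 0.006288; check Q = 522.1
Then add 0.6713 M of G.
Step 3:
                  E         G         D
  Initial  0.004518     2.137     1.032
  Change   0.004624 -0.009249  -0.01387
  Equil    0.009143     2.128     1.018
  solve Keq expr → x = -0.004624; check Q = 522.1

Direction: reverse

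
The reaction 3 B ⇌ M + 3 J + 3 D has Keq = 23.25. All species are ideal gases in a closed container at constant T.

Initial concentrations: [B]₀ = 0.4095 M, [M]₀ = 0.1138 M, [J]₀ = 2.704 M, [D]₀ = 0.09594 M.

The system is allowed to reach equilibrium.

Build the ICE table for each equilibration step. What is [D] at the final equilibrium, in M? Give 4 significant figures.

[D]_eq = 0.3184 M

Q₀ = 0.02893 vs Keq = 23.25 ⇒ Q<K, forward
Step 1:
                  B         M         J         D
  I          0.4095    0.1138     2.704   0.09594
  C         -0.2225   0.07416    0.2225    0.2225
  E           0.187     0.188     2.926    0.3184
  solve Keq expr → x = 0.07416; check Q = 23.25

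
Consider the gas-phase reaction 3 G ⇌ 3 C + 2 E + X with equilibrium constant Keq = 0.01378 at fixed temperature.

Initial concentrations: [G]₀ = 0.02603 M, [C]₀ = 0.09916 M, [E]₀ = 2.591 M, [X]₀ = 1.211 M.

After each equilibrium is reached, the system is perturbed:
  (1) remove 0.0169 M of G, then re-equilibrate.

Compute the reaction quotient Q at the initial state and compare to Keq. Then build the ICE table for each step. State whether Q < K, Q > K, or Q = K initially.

Q₀ = 449.4; Q > K (proceeds reverse)

Q₀ = 449.4 vs Keq = 0.01378 ⇒ Q>K, reverse
Step 1:
                   G          C          E          X
  init       0.02603    0.09916      2.591      1.211
  Δ          0.08555   -0.08555   -0.05703   -0.02852
  eq          0.1116    0.01361      2.534      1.182
  solve Keq expr → x = -0.02852; check Q = 0.01378
Then remove 0.0169 M of G.
Step 2:
                   G          C          E          X
  init       0.09468    0.01361      2.534      1.182
  Δ         0.001832  -0.001832  -0.001221 -6.1072e-04
  eq         0.09651    0.01178      2.533      1.182
  solve Keq expr → x = -6.1072e-04; check Q = 0.01378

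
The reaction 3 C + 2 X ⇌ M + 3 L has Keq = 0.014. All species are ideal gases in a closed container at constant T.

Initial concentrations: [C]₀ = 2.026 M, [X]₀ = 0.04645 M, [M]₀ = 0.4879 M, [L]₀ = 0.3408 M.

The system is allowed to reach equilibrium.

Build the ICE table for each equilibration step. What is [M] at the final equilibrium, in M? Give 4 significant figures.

Q₀ = 1.076 vs Keq = 0.014 ⇒ Q>K, reverse
Step 1:
                    C           X           M           L
  init          2.026     0.04645      0.4879      0.3408
  Δ            0.1494     0.09958    -0.04979     -0.1494
  eq            2.175       0.146      0.4381      0.1914
  solve Keq expr → x = -0.04979; check Q = 0.014

[M]_eq = 0.4381 M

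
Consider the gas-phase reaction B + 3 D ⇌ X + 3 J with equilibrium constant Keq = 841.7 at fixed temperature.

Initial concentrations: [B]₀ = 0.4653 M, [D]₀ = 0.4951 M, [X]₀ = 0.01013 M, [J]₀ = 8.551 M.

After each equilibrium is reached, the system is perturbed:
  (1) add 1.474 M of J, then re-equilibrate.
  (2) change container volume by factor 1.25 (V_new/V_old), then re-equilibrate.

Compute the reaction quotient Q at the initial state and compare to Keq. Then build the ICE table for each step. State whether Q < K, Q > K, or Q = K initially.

Q₀ = 112.2 vs Keq = 841.7 ⇒ Q<K, forward
Step 1:
                    B           D           X           J
  init         0.4653      0.4951     0.01013       8.551
  Δ           -0.0288    -0.08639      0.0288     0.08639
  eq           0.4365      0.4087     0.03893       8.637
  solve Keq expr → x = 0.0288; check Q = 841.7
Then add 1.474 M of J.
Step 2:
                    B           D           X           J
  init         0.4365      0.4087     0.03893       10.11
  Δ          0.008815     0.02644   -0.008815    -0.02644
  eq           0.4453      0.4352     0.03011       10.08
  solve Keq expr → x = -0.008815; check Q = 841.7
Then change container volume by factor 1.25 (V_new/V_old).
Step 3:
                    B           D           X           J
  init         0.3563      0.3481     0.02409       8.068
  Δ                 0           0           0           0
  eq           0.3563      0.3481     0.02409       8.068
  solve Keq expr → x = 0; check Q = 841.7

Q₀ = 112.2; Q < K (proceeds forward)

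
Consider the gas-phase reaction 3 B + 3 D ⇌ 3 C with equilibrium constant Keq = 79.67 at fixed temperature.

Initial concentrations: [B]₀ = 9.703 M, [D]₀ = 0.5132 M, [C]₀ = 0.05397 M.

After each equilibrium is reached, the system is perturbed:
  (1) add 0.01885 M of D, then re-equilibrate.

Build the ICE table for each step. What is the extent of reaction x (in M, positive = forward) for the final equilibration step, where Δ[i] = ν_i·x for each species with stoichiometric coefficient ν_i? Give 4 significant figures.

x = 0.006119 M

Q₀ = 1.2731e-06 vs Keq = 79.67 ⇒ Q<K, forward
Step 1:
                  B         D         C
  I           9.703    0.5132   0.05397
  C         -0.4992   -0.4992    0.4992
  E           9.204   0.01397    0.5532
  solve Keq expr → x = 0.1664; check Q = 79.67
Then add 0.01885 M of D.
Step 2:
                  B         D         C
  I           9.204   0.03282    0.5532
  C        -0.01836  -0.01836   0.01836
  E           9.185   0.01446    0.5716
  solve Keq expr → x = 0.006119; check Q = 79.67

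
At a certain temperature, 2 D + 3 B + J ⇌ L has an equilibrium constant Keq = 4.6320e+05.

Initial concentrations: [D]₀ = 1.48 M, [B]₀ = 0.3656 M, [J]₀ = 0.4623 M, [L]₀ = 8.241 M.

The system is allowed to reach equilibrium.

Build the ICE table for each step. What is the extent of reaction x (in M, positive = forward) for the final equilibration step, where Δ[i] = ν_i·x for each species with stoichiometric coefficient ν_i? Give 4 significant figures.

Q₀ = 166.5 vs Keq = 4.6320e+05 ⇒ Q<K, forward
Step 1:
                    D           B           J           L
  init           1.48      0.3656      0.4623       8.241
  Δ           -0.2225     -0.3337     -0.1112      0.1112
  eq            1.258     0.03191      0.3511       8.352
  solve Keq expr → x = 0.1112; check Q = 4.6320e+05

x = 0.1112 M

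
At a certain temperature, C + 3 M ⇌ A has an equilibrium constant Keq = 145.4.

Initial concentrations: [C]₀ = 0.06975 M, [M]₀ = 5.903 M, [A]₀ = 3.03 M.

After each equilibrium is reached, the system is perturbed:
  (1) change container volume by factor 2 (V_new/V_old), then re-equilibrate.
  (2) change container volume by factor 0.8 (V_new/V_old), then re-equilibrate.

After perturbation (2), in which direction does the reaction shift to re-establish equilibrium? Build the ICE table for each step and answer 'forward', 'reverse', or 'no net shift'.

Q₀ = 0.2112 vs Keq = 145.4 ⇒ Q<K, forward
Step 1:
                    C           M           A
  init        0.06975       5.903        3.03
  Δ          -0.06963     -0.2089     0.06963
  eq       1.1547e-04       5.694         3.1
  solve Keq expr → x = 0.06963; check Q = 145.4
Then change container volume by factor 2 (V_new/V_old).
Step 2:
                    C           M           A
  init     5.7735e-05       2.847        1.55
  Δ        4.0344e-04     0.00121 -4.0344e-04
  eq       4.6117e-04       2.848       1.549
  solve Keq expr → x = -4.0344e-04; check Q = 145.4
Then change container volume by factor 0.8 (V_new/V_old).
Step 3:
                    C           M           A
  init     5.7647e-04        3.56       1.937
  Δ       -2.8106e-04 -8.4319e-04  2.8106e-04
  eq       2.9540e-04       3.559       1.937
  solve Keq expr → x = 2.8106e-04; check Q = 145.4

Direction: forward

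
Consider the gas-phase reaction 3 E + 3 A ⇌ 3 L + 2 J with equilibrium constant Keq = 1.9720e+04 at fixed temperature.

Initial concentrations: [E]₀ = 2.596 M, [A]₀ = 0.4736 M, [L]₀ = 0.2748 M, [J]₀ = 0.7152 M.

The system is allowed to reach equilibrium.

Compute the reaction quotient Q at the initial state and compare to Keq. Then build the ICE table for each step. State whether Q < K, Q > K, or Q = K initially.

Q₀ = 0.005712; Q < K (proceeds forward)

Q₀ = 0.005712 vs Keq = 1.9720e+04 ⇒ Q<K, forward
Step 1:
                    E           A           L           J
  I             2.596      0.4736      0.2748      0.7152
  C           -0.4607     -0.4607      0.4607      0.3071
  E             2.135     0.01294      0.7355       1.022
  solve Keq expr → x = 0.1536; check Q = 1.9720e+04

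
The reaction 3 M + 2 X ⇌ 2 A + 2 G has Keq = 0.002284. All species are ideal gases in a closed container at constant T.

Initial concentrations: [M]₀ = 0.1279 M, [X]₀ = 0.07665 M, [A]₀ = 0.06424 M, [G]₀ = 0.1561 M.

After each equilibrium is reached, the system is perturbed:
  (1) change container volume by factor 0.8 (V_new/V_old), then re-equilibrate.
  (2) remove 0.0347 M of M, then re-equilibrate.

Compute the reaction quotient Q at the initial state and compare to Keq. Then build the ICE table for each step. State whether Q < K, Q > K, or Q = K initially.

Q₀ = 8.181 vs Keq = 0.002284 ⇒ Q>K, reverse
Step 1:
                   M          X          A          G
  I           0.1279    0.07665    0.06424     0.1561
  C          0.08663    0.05775   -0.05775   -0.05775
  E           0.2145     0.1344   0.006489    0.09835
  solve Keq expr → x = -0.02888; check Q = 0.002284
Then change container volume by factor 0.8 (V_new/V_old).
Step 2:
                   M          X          A          G
  I           0.2682      0.168   0.008112     0.1229
  C        -0.001195 -7.9648e-04 7.9648e-04 7.9648e-04
  E            0.267     0.1672   0.008908     0.1237
  solve Keq expr → x = 3.9824e-04; check Q = 0.002284
Then remove 0.0347 M of M.
Step 3:
                   M          X          A          G
  I           0.2323     0.1672   0.008908     0.1237
  C         0.002145    0.00143   -0.00143   -0.00143
  E           0.2344     0.1686   0.007478     0.1223
  solve Keq expr → x = -7.1484e-04; check Q = 0.002284

Q₀ = 8.181; Q > K (proceeds reverse)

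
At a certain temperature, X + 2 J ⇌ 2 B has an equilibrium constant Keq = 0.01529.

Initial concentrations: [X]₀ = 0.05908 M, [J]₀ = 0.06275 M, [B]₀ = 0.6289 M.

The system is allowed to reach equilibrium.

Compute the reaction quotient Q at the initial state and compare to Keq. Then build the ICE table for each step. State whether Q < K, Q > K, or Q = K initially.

Q₀ = 1700 vs Keq = 0.01529 ⇒ Q>K, reverse
Step 1:
                    X           J           B
  Initial     0.05908     0.06275      0.6289
  Change       0.2909      0.5818     -0.5818
  Equil          0.35      0.6445     0.04715
  solve Keq expr → x = -0.2909; check Q = 0.01529

Q₀ = 1700; Q > K (proceeds reverse)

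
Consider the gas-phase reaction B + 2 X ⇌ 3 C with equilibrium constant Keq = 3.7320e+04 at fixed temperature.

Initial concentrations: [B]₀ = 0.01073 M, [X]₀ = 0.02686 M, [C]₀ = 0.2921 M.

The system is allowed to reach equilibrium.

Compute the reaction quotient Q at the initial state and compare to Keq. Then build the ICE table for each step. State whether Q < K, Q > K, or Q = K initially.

Q₀ = 3219; Q < K (proceeds forward)

Q₀ = 3219 vs Keq = 3.7320e+04 ⇒ Q<K, forward
Step 1:
                   B          X          C
  init       0.01073    0.02686     0.2921
  Δ        -0.006504   -0.01301    0.01951
  eq        0.004226    0.01385     0.3116
  solve Keq expr → x = 0.006504; check Q = 3.7320e+04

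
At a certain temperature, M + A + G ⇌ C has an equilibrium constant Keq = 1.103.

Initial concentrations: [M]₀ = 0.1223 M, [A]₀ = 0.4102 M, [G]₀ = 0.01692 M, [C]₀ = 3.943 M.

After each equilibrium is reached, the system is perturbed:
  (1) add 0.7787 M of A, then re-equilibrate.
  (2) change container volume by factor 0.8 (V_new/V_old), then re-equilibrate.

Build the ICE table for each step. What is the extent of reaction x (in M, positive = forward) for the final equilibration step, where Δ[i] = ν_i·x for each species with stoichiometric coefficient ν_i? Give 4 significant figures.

x = 0.2004 M

Q₀ = 4645 vs Keq = 1.103 ⇒ Q>K, reverse
Step 1:
                  M         A         G         C
  I          0.1223    0.4102   0.01692     3.943
  C           1.184     1.184     1.184    -1.184
  E           1.306     1.594     1.201     2.759
  solve Keq expr → x = -1.184; check Q = 1.103
Then add 0.7787 M of A.
Step 2:
                  M         A         G         C
  I           1.306     2.373     1.201     2.759
  C         -0.1592   -0.1592   -0.1592    0.1592
  E           1.147     2.214     1.042     2.918
  solve Keq expr → x = 0.1592; check Q = 1.103
Then change container volume by factor 0.8 (V_new/V_old).
Step 3:
                  M         A         G         C
  I           1.434     2.767     1.302     3.648
  C         -0.2004   -0.2004   -0.2004    0.2004
  E           1.234     2.567     1.102     3.848
  solve Keq expr → x = 0.2004; check Q = 1.103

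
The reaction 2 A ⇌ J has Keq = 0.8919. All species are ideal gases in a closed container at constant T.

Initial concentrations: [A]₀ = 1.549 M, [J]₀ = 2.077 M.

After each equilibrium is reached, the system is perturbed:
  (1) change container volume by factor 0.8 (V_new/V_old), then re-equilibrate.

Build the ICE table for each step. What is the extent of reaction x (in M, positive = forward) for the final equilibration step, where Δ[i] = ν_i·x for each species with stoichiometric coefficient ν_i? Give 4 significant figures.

Q₀ = 0.8656 vs Keq = 0.8919 ⇒ Q<K, forward
Step 1:
                    A           J
  init          1.549       2.077
  Δ          -0.01942    0.009709
  eq             1.53       2.087
  solve Keq expr → x = 0.009709; check Q = 0.8919
Then change container volume by factor 0.8 (V_new/V_old).
Step 2:
                    A           J
  init          1.912       2.608
  Δ           -0.1736     0.08681
  eq            1.738       2.695
  solve Keq expr → x = 0.08681; check Q = 0.8919

x = 0.08681 M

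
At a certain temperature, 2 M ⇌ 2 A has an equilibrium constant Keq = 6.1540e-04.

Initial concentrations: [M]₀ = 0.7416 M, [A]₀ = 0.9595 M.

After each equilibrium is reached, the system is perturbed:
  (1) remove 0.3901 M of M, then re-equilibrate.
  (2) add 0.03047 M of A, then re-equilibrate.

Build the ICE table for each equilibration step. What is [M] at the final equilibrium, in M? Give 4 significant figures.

Q₀ = 1.674 vs Keq = 6.1540e-04 ⇒ Q>K, reverse
Step 1:
                   M          A
  init        0.7416     0.9595
  Δ           0.9183    -0.9183
  eq            1.66    0.04118
  solve Keq expr → x = -0.4592; check Q = 6.1540e-04
Then remove 0.3901 M of M.
Step 2:
                   M          A
  init          1.27    0.04118
  Δ         0.009443  -0.009443
  eq           1.279    0.03174
  solve Keq expr → x = -0.004722; check Q = 6.1540e-04
Then add 0.03047 M of A.
Step 3:
                   M          A
  init         1.279    0.06221
  Δ          0.02973   -0.02973
  eq           1.309    0.03247
  solve Keq expr → x = -0.01487; check Q = 6.1540e-04

[M]_eq = 1.309 M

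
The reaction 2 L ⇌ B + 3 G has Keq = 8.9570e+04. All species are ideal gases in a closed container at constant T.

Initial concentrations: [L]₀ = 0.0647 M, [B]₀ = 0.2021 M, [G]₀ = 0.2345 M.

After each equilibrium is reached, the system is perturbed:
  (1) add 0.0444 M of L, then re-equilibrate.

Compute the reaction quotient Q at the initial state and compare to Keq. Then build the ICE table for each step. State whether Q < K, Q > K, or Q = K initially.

Q₀ = 0.6226; Q < K (proceeds forward)

Q₀ = 0.6226 vs Keq = 8.9570e+04 ⇒ Q<K, forward
Step 1:
                   L          B          G
  init        0.0647     0.2021     0.2345
  Δ         -0.06439     0.0322    0.09659
  eq      3.0812e-04     0.2343     0.3311
  solve Keq expr → x = 0.0322; check Q = 8.9570e+04
Then add 0.0444 M of L.
Step 2:
                   L          B          G
  init       0.04471     0.2343     0.3311
  Δ         -0.04428    0.02214    0.06643
  eq      4.2407e-04     0.2564     0.3975
  solve Keq expr → x = 0.02214; check Q = 8.9570e+04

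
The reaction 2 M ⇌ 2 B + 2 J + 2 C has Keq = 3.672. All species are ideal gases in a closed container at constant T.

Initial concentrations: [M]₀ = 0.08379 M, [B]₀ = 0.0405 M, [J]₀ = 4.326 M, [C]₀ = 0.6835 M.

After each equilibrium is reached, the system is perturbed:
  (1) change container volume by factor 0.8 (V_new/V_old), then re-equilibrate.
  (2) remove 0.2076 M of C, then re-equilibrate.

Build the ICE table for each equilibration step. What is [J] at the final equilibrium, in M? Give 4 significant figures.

[J]_eq = 5.412 M

Q₀ = 2.043 vs Keq = 3.672 ⇒ Q<K, forward
Step 1:
                  M         B         J         C
  Initial   0.08379    0.0405     4.326    0.6835
  Change  -0.007977  0.007977  0.007977  0.007977
  Equil     0.07581   0.04848     4.334    0.6915
  solve Keq expr → x = 0.003988; check Q = 3.672
Then change container volume by factor 0.8 (V_new/V_old).
Step 2:
                  M         B         J         C
  Initial   0.09477    0.0606     5.417    0.8643
  Change    0.01484  -0.01484  -0.01484  -0.01484
  Equil      0.1096   0.04576     5.403    0.8495
  solve Keq expr → x = -0.007418; check Q = 3.672
Then remove 0.2076 M of C.
Step 3:
                  M         B         J         C
  Initial    0.1096   0.04576     5.403    0.6419
  Change   -0.00898   0.00898   0.00898   0.00898
  Equil      0.1006   0.05474     5.412    0.6509
  solve Keq expr → x = 0.00449; check Q = 3.672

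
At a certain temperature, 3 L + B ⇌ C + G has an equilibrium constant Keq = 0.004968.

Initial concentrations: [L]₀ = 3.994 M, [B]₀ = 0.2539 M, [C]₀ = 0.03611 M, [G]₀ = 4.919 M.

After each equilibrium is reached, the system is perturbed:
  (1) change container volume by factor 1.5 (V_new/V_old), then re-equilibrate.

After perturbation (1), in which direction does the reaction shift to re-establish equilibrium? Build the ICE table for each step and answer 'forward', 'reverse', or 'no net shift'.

Q₀ = 0.01098 vs Keq = 0.004968 ⇒ Q>K, reverse
Step 1:
                    L           B           C           G
  I             3.994      0.2539     0.03611       4.919
  C           0.05354     0.01785    -0.01785    -0.01785
  E             4.048      0.2717     0.01826       4.901
  solve Keq expr → x = -0.01785; check Q = 0.004968
Then change container volume by factor 1.5 (V_new/V_old).
Step 2:
                    L           B           C           G
  I             2.698      0.1812     0.01218       3.267
  C           0.01932     0.00644    -0.00644    -0.00644
  E             2.718      0.1876    0.005737       3.261
  solve Keq expr → x = -0.00644; check Q = 0.004968

Direction: reverse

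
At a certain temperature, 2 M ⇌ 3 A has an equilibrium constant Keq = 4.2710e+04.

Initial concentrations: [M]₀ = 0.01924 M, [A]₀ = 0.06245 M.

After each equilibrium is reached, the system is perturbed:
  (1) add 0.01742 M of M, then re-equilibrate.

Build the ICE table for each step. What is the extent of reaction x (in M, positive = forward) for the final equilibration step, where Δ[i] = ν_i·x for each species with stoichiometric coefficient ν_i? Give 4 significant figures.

x = 0.00868 M

Q₀ = 0.6579 vs Keq = 4.2710e+04 ⇒ Q<K, forward
Step 1:
                   M          A
  init       0.01924    0.06245
  Δ         -0.01911    0.02866
  eq      1.3307e-04    0.09111
  solve Keq expr → x = 0.009553; check Q = 4.2710e+04
Then add 0.01742 M of M.
Step 2:
                   M          A
  init       0.01755    0.09111
  Δ         -0.01736    0.02604
  eq      1.9402e-04     0.1171
  solve Keq expr → x = 0.00868; check Q = 4.2710e+04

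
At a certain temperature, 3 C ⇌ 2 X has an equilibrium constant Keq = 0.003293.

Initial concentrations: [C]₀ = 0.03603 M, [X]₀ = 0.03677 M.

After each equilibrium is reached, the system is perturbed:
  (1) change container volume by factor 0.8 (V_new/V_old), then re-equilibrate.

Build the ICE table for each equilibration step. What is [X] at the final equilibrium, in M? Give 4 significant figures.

Q₀ = 28.91 vs Keq = 0.003293 ⇒ Q>K, reverse
Step 1:
                    C           X
  init        0.03603     0.03677
  Δ           0.05287    -0.03525
  eq           0.0889    0.001521
  solve Keq expr → x = -0.01762; check Q = 0.003293
Then change container volume by factor 0.8 (V_new/V_old).
Step 2:
                    C           X
  init         0.1111    0.001901
  Δ       -3.2277e-04  2.1518e-04
  eq           0.1108    0.002117
  solve Keq expr → x = 1.0759e-04; check Q = 0.003293

[X]_eq = 0.002117 M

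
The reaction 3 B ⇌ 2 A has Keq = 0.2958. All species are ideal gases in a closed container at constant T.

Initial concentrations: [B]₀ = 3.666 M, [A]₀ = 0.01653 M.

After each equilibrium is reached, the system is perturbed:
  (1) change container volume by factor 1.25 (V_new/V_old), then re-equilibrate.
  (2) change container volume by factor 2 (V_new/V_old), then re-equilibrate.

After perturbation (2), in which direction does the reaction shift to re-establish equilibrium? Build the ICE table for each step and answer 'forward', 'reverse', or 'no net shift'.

Direction: reverse

Q₀ = 5.5459e-06 vs Keq = 0.2958 ⇒ Q<K, forward
Step 1:
                   B          A
  Initial      3.666    0.01653
  Change      -1.896      1.264
  Equil         1.77      1.281
  solve Keq expr → x = 0.632; check Q = 0.2958
Then change container volume by factor 1.25 (V_new/V_old).
Step 2:
                   B          A
  Initial      1.416      1.024
  Change     0.06561   -0.04374
  Equil        1.482     0.9807
  solve Keq expr → x = -0.02187; check Q = 0.2958
Then change container volume by factor 2 (V_new/V_old).
Step 3:
                   B          A
  Initial     0.7408     0.4904
  Change      0.1031   -0.06875
  Equil       0.8439     0.4216
  solve Keq expr → x = -0.03438; check Q = 0.2958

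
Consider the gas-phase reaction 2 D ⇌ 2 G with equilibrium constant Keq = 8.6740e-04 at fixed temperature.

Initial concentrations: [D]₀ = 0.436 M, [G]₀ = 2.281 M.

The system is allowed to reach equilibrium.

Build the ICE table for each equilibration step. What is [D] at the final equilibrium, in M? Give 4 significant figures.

[D]_eq = 2.639 M

Q₀ = 27.37 vs Keq = 8.6740e-04 ⇒ Q>K, reverse
Step 1:
                    D           G
  init          0.436       2.281
  Δ             2.203      -2.203
  eq            2.639     0.07773
  solve Keq expr → x = -1.102; check Q = 8.6740e-04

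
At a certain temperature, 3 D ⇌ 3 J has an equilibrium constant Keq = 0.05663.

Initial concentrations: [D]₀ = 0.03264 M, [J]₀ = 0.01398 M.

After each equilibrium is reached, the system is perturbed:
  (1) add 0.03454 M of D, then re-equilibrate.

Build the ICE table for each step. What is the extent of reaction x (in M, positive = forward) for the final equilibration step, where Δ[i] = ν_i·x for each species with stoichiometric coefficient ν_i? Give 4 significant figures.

x = 0.003195 M

Q₀ = 0.07857 vs Keq = 0.05663 ⇒ Q>K, reverse
Step 1:
                  D         J
  init      0.03264   0.01398
  Δ        0.001045 -0.001045
  eq        0.03368   0.01294
  solve Keq expr → x = -3.4820e-04; check Q = 0.05663
Then add 0.03454 M of D.
Step 2:
                  D         J
  init      0.06822   0.01294
  Δ       -0.009584  0.009584
  eq        0.05864   0.02252
  solve Keq expr → x = 0.003195; check Q = 0.05663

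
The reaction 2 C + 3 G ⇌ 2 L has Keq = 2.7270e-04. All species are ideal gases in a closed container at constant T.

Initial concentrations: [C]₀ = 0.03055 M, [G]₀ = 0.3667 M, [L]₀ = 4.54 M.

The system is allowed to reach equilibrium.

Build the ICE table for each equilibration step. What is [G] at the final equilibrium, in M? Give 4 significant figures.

Q₀ = 4.4787e+05 vs Keq = 2.7270e-04 ⇒ Q>K, reverse
Step 1:
                  C         G         L
  Initial   0.03055    0.3667      4.54
  Change       3.67     5.506     -3.67
  Equil       3.701     5.872    0.8697
  solve Keq expr → x = -1.835; check Q = 2.7270e-04

[G]_eq = 5.872 M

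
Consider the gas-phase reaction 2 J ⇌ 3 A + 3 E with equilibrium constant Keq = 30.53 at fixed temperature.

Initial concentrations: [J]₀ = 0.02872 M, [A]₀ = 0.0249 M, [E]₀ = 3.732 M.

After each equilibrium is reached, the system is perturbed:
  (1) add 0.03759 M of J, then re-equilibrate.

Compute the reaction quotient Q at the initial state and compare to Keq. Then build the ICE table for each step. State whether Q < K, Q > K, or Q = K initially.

Q₀ = 0.9729; Q < K (proceeds forward)

Q₀ = 0.9729 vs Keq = 30.53 ⇒ Q<K, forward
Step 1:
                   J          A          E
  init       0.02872     0.0249      3.732
  Δ         -0.01508    0.02262    0.02262
  eq         0.01364    0.04752      3.755
  solve Keq expr → x = 0.00754; check Q = 30.53
Then add 0.03759 M of J.
Step 2:
                   J          A          E
  init       0.05123    0.04752      3.755
  Δ         -0.02133    0.03199    0.03199
  eq          0.0299    0.07951      3.787
  solve Keq expr → x = 0.01066; check Q = 30.53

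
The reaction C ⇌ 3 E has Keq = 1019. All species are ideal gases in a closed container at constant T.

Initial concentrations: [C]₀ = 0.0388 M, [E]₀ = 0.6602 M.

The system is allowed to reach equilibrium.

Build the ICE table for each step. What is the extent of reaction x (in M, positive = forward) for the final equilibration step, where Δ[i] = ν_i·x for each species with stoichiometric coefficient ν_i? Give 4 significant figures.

x = 0.03834 M

Q₀ = 7.416 vs Keq = 1019 ⇒ Q<K, forward
Step 1:
                  C         E
  init       0.0388    0.6602
  Δ        -0.03834     0.115
  eq      4.5721e-04    0.7752
  solve Keq expr → x = 0.03834; check Q = 1019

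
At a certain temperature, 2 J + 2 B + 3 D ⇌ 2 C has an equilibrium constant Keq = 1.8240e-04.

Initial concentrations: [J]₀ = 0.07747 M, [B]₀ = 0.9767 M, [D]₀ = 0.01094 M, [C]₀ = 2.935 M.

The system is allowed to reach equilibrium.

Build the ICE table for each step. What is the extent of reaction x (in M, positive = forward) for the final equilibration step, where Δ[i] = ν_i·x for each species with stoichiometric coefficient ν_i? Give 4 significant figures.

Q₀ = 1.1491e+09 vs Keq = 1.8240e-04 ⇒ Q>K, reverse
Step 1:
                    J           B           D           C
  init        0.07747      0.9767     0.01094       2.935
  Δ             2.278       2.278       3.417      -2.278
  eq            2.355       3.255       3.428      0.6571
  solve Keq expr → x = -1.139; check Q = 1.8240e-04

x = -1.139 M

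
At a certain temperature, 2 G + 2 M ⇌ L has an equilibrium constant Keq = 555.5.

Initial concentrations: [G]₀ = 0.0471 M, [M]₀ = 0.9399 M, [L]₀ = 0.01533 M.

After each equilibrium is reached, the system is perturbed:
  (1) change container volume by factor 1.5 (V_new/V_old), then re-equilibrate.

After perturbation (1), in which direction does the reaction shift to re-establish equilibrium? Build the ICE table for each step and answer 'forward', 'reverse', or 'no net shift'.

Q₀ = 7.822 vs Keq = 555.5 ⇒ Q<K, forward
Step 1:
                    G           M           L
  Initial      0.0471      0.9399     0.01533
  Change     -0.03836    -0.03836     0.01918
  Equil      0.008743      0.9015     0.03451
  solve Keq expr → x = 0.01918; check Q = 555.5
Then change container volume by factor 1.5 (V_new/V_old).
Step 2:
                    G           M           L
  Initial    0.005828       0.601     0.02301
  Change     0.004295    0.004295   -0.002147
  Equil       0.01012      0.6053     0.02086
  solve Keq expr → x = -0.002147; check Q = 555.5

Direction: reverse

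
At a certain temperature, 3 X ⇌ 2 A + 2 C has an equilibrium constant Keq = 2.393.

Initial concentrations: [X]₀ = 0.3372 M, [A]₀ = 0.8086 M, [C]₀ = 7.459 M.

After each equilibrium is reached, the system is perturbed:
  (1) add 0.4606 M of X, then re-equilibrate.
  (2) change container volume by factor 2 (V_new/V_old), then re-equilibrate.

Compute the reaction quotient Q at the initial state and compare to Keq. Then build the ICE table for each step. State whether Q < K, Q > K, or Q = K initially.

Q₀ = 948.8; Q > K (proceeds reverse)

Q₀ = 948.8 vs Keq = 2.393 ⇒ Q>K, reverse
Step 1:
                  X         A         C
  Initial    0.3372    0.8086     7.459
  Change     0.8042   -0.5361   -0.5361
  Equil       1.141    0.2725     6.923
  solve Keq expr → x = -0.2681; check Q = 2.393
Then add 0.4606 M of X.
Step 2:
                  X         A         C
  Initial     1.602    0.2725     6.923
  Change    -0.1617    0.1078    0.1078
  Equil        1.44    0.3803     7.031
  solve Keq expr → x = 0.05391; check Q = 2.393
Then change container volume by factor 2 (V_new/V_old).
Step 3:
                  X         A         C
  Initial    0.7201    0.1902     3.515
  Change   -0.06259   0.04173   0.04173
  Equil      0.6575    0.2319     3.557
  solve Keq expr → x = 0.02086; check Q = 2.393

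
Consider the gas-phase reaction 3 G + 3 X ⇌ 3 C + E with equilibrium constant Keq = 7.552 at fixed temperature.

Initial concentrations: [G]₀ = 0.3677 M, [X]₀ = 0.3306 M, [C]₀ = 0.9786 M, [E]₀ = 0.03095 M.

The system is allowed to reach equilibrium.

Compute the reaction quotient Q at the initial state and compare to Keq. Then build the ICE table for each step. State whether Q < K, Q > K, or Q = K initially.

Q₀ = 16.15; Q > K (proceeds reverse)

Q₀ = 16.15 vs Keq = 7.552 ⇒ Q>K, reverse
Step 1:
                   G          X          C          E
  Initial     0.3677     0.3306     0.9786    0.03095
  Change      0.0236     0.0236    -0.0236  -0.007866
  Equil       0.3913     0.3542      0.955    0.02308
  solve Keq expr → x = -0.007866; check Q = 7.552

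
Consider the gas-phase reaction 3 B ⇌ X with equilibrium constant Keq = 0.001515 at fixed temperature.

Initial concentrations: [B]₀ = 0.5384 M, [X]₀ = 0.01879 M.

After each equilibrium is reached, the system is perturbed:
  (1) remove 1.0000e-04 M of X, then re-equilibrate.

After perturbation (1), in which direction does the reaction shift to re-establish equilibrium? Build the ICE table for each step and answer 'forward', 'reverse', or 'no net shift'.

Direction: forward

Q₀ = 0.1204 vs Keq = 0.001515 ⇒ Q>K, reverse
Step 1:
                    B           X
  init         0.5384     0.01879
  Δ           0.05542    -0.01847
  eq           0.5938  3.1723e-04
  solve Keq expr → x = -0.01847; check Q = 0.001515
Then remove 1.0000e-04 M of X.
Step 2:
                    B           X
  init         0.5938  2.1723e-04
  Δ       -2.9857e-04  9.9522e-05
  eq           0.5935  3.1675e-04
  solve Keq expr → x = 9.9522e-05; check Q = 0.001515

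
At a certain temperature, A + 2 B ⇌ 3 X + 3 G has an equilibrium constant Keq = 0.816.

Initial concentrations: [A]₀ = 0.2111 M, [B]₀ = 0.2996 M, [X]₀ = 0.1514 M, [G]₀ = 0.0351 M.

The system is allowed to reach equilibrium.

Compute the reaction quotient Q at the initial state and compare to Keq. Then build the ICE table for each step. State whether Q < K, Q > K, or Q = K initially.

Q₀ = 7.9200e-06 vs Keq = 0.816 ⇒ Q<K, forward
Step 1:
                  A         B         X         G
  Initial    0.2111    0.2996    0.1514    0.0351
  Change   -0.08558   -0.1712    0.2567    0.2567
  Equil      0.1255    0.1284    0.4081    0.2918
  solve Keq expr → x = 0.08558; check Q = 0.816

Q₀ = 7.9200e-06; Q < K (proceeds forward)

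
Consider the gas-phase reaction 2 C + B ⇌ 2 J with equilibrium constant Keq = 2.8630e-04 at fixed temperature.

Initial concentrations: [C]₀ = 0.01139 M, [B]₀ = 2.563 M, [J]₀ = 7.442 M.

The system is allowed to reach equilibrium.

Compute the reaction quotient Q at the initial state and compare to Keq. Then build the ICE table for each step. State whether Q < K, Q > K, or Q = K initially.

Q₀ = 1.6656e+05; Q > K (proceeds reverse)

Q₀ = 1.6656e+05 vs Keq = 2.8630e-04 ⇒ Q>K, reverse
Step 1:
                   C          B          J
  init       0.01139      2.563      7.442
  Δ            7.142      3.571     -7.142
  eq           7.154      6.134     0.2998
  solve Keq expr → x = -3.571; check Q = 2.8630e-04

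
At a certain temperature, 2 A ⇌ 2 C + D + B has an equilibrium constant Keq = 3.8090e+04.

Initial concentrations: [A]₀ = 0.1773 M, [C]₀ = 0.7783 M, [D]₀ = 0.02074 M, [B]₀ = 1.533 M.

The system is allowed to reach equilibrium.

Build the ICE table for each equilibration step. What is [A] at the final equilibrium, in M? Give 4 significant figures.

[A]_eq = 0.002048 M

Q₀ = 0.6127 vs Keq = 3.8090e+04 ⇒ Q<K, forward
Step 1:
                    A           C           D           B
  Initial      0.1773      0.7783     0.02074       1.533
  Change      -0.1753      0.1753     0.08763     0.08763
  Equil      0.002048      0.9536      0.1084       1.621
  solve Keq expr → x = 0.08763; check Q = 3.8090e+04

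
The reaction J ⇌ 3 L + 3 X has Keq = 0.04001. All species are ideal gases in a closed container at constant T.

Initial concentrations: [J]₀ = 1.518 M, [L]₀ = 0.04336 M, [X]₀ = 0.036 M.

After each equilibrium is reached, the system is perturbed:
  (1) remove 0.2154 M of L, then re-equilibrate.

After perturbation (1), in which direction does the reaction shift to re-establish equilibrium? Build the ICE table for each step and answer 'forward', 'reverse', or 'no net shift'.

Q₀ = 2.5056e-09 vs Keq = 0.04001 ⇒ Q<K, forward
Step 1:
                   J          L          X
  I            1.518    0.04336      0.036
  C          -0.1911     0.5734     0.5734
  E            1.327     0.6167     0.6094
  solve Keq expr → x = 0.1911; check Q = 0.04001
Then remove 0.2154 M of L.
Step 2:
                   J          L          X
  I            1.327     0.4013     0.6094
  C         -0.03785     0.1135     0.1135
  E            1.289     0.5149     0.7229
  solve Keq expr → x = 0.03785; check Q = 0.04001

Direction: forward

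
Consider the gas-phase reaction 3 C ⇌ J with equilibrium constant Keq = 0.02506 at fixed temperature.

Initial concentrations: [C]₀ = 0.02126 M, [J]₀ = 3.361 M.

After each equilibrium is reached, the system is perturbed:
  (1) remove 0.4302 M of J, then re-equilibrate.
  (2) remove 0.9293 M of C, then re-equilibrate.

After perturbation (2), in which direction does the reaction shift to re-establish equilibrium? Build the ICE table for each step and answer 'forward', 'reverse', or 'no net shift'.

Direction: reverse

Q₀ = 3.4977e+05 vs Keq = 0.02506 ⇒ Q>K, reverse
Step 1:
                  C         J
  I         0.02126     3.361
  C           4.245    -1.415
  E           4.266     1.946
  solve Keq expr → x = -1.415; check Q = 0.02506
Then remove 0.4302 M of J.
Step 2:
                  C         J
  I           4.266     1.516
  C         -0.2658   0.08862
  E               4     1.604
  solve Keq expr → x = 0.08862; check Q = 0.02506
Then remove 0.9293 M of C.
Step 3:
                  C         J
  I           3.071     1.604
  C          0.7192   -0.2397
  E            3.79     1.365
  solve Keq expr → x = -0.2397; check Q = 0.02506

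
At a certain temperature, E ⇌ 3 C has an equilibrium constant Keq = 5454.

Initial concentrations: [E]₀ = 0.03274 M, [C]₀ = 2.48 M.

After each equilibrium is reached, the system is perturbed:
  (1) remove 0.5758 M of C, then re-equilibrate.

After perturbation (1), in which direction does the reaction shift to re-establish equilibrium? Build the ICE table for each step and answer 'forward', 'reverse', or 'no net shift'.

Q₀ = 465.9 vs Keq = 5454 ⇒ Q<K, forward
Step 1:
                  E         C
  Initial   0.03274      2.48
  Change   -0.02963    0.0889
  Equil    0.003108     2.569
  solve Keq expr → x = 0.02963; check Q = 5454
Then remove 0.5758 M of C.
Step 2:
                  E         C
  Initial  0.003108     1.993
  Change  -0.001646  0.004937
  Equil    0.001462     1.998
  solve Keq expr → x = 0.001646; check Q = 5454

Direction: forward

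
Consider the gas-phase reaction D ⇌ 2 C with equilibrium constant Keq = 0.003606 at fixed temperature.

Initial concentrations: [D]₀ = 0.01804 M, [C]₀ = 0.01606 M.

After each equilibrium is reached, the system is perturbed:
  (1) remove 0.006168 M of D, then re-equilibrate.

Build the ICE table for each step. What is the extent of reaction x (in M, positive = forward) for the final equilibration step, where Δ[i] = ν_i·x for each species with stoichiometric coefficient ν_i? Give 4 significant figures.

Q₀ = 0.0143 vs Keq = 0.003606 ⇒ Q>K, reverse
Step 1:
                  D         C
  init      0.01804   0.01606
  Δ        0.003612 -0.007224
  eq        0.02165  0.008836
  solve Keq expr → x = -0.003612; check Q = 0.003606
Then remove 0.006168 M of D.
Step 2:
                  D         C
  init      0.01548  0.008836
  Δ       6.0913e-04 -0.001218
  eq        0.01609  0.007618
  solve Keq expr → x = -6.0913e-04; check Q = 0.003606

x = -6.0913e-04 M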